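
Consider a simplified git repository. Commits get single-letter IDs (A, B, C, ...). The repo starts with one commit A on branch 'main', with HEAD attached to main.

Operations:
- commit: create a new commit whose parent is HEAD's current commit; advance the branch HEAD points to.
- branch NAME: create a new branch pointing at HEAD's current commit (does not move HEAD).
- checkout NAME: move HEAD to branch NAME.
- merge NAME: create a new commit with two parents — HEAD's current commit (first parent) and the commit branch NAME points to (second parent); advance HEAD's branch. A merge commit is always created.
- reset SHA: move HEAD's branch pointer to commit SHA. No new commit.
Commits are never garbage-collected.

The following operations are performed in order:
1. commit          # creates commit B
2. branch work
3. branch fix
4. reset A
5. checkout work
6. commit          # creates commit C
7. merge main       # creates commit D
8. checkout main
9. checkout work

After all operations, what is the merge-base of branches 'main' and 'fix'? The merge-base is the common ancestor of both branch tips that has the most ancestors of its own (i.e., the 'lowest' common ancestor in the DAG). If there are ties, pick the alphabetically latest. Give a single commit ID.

Answer: A

Derivation:
After op 1 (commit): HEAD=main@B [main=B]
After op 2 (branch): HEAD=main@B [main=B work=B]
After op 3 (branch): HEAD=main@B [fix=B main=B work=B]
After op 4 (reset): HEAD=main@A [fix=B main=A work=B]
After op 5 (checkout): HEAD=work@B [fix=B main=A work=B]
After op 6 (commit): HEAD=work@C [fix=B main=A work=C]
After op 7 (merge): HEAD=work@D [fix=B main=A work=D]
After op 8 (checkout): HEAD=main@A [fix=B main=A work=D]
After op 9 (checkout): HEAD=work@D [fix=B main=A work=D]
ancestors(main=A): ['A']
ancestors(fix=B): ['A', 'B']
common: ['A']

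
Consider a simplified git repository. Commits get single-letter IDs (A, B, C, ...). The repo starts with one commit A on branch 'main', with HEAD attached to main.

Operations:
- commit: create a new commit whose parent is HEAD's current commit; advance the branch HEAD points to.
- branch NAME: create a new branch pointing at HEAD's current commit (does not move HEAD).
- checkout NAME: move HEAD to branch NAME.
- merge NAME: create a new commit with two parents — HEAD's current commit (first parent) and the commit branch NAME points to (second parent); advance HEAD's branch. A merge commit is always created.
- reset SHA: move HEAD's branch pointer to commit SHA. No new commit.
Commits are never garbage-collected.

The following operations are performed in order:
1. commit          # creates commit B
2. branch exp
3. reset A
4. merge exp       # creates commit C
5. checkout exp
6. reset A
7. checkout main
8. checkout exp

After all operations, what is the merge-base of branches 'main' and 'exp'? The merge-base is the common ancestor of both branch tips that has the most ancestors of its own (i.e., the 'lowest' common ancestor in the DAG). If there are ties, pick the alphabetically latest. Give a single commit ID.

Answer: A

Derivation:
After op 1 (commit): HEAD=main@B [main=B]
After op 2 (branch): HEAD=main@B [exp=B main=B]
After op 3 (reset): HEAD=main@A [exp=B main=A]
After op 4 (merge): HEAD=main@C [exp=B main=C]
After op 5 (checkout): HEAD=exp@B [exp=B main=C]
After op 6 (reset): HEAD=exp@A [exp=A main=C]
After op 7 (checkout): HEAD=main@C [exp=A main=C]
After op 8 (checkout): HEAD=exp@A [exp=A main=C]
ancestors(main=C): ['A', 'B', 'C']
ancestors(exp=A): ['A']
common: ['A']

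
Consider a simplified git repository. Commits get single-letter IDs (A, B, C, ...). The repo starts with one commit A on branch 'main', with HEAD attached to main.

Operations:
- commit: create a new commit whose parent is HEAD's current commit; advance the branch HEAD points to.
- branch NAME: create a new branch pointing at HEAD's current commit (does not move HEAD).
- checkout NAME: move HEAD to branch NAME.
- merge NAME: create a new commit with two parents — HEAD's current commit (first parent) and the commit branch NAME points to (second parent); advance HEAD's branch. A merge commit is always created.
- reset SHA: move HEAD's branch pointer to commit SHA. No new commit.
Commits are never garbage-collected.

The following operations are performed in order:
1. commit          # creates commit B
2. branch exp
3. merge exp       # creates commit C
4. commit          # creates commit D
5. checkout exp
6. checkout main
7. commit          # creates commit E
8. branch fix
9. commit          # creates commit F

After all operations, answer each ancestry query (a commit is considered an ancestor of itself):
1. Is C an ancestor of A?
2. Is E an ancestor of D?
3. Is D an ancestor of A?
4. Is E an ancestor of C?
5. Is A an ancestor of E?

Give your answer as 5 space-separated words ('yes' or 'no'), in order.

Answer: no no no no yes

Derivation:
After op 1 (commit): HEAD=main@B [main=B]
After op 2 (branch): HEAD=main@B [exp=B main=B]
After op 3 (merge): HEAD=main@C [exp=B main=C]
After op 4 (commit): HEAD=main@D [exp=B main=D]
After op 5 (checkout): HEAD=exp@B [exp=B main=D]
After op 6 (checkout): HEAD=main@D [exp=B main=D]
After op 7 (commit): HEAD=main@E [exp=B main=E]
After op 8 (branch): HEAD=main@E [exp=B fix=E main=E]
After op 9 (commit): HEAD=main@F [exp=B fix=E main=F]
ancestors(A) = {A}; C in? no
ancestors(D) = {A,B,C,D}; E in? no
ancestors(A) = {A}; D in? no
ancestors(C) = {A,B,C}; E in? no
ancestors(E) = {A,B,C,D,E}; A in? yes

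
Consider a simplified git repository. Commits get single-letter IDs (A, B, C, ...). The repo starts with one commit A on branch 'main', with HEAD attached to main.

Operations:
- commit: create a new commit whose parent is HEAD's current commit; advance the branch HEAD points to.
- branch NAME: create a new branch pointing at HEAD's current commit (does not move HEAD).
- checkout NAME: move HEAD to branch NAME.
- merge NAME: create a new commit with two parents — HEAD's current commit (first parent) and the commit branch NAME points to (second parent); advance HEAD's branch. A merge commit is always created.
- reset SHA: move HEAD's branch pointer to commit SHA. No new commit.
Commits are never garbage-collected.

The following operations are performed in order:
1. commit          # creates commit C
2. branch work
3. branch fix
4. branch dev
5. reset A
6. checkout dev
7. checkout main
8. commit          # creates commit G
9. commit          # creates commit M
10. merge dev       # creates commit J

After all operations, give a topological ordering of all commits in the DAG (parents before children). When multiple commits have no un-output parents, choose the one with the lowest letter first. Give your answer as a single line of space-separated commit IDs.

Answer: A C G M J

Derivation:
After op 1 (commit): HEAD=main@C [main=C]
After op 2 (branch): HEAD=main@C [main=C work=C]
After op 3 (branch): HEAD=main@C [fix=C main=C work=C]
After op 4 (branch): HEAD=main@C [dev=C fix=C main=C work=C]
After op 5 (reset): HEAD=main@A [dev=C fix=C main=A work=C]
After op 6 (checkout): HEAD=dev@C [dev=C fix=C main=A work=C]
After op 7 (checkout): HEAD=main@A [dev=C fix=C main=A work=C]
After op 8 (commit): HEAD=main@G [dev=C fix=C main=G work=C]
After op 9 (commit): HEAD=main@M [dev=C fix=C main=M work=C]
After op 10 (merge): HEAD=main@J [dev=C fix=C main=J work=C]
commit A: parents=[]
commit C: parents=['A']
commit G: parents=['A']
commit J: parents=['M', 'C']
commit M: parents=['G']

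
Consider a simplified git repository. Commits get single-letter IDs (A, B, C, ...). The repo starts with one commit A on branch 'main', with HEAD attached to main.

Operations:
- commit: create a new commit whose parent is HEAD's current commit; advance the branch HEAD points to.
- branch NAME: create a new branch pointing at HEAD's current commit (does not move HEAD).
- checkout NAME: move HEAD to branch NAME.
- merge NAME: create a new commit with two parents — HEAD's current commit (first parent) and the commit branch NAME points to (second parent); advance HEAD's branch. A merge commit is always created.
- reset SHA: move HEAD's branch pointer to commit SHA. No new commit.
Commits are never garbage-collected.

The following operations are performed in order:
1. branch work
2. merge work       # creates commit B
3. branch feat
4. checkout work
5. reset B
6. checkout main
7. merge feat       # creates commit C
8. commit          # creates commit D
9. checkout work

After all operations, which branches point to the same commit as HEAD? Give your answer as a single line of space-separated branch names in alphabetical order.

After op 1 (branch): HEAD=main@A [main=A work=A]
After op 2 (merge): HEAD=main@B [main=B work=A]
After op 3 (branch): HEAD=main@B [feat=B main=B work=A]
After op 4 (checkout): HEAD=work@A [feat=B main=B work=A]
After op 5 (reset): HEAD=work@B [feat=B main=B work=B]
After op 6 (checkout): HEAD=main@B [feat=B main=B work=B]
After op 7 (merge): HEAD=main@C [feat=B main=C work=B]
After op 8 (commit): HEAD=main@D [feat=B main=D work=B]
After op 9 (checkout): HEAD=work@B [feat=B main=D work=B]

Answer: feat work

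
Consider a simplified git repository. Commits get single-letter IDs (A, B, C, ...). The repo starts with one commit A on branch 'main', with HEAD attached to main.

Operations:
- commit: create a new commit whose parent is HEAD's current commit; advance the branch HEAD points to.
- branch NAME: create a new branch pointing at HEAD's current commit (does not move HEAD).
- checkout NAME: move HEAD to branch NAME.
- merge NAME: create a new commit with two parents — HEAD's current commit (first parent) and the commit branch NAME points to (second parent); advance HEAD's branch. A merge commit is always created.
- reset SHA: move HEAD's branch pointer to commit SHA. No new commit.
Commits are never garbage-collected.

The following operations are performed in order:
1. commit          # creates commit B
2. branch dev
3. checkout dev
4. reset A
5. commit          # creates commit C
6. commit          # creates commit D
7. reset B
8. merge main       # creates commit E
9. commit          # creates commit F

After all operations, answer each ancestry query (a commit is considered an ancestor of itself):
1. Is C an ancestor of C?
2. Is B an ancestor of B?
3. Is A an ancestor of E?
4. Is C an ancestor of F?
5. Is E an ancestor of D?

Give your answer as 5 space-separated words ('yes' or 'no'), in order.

After op 1 (commit): HEAD=main@B [main=B]
After op 2 (branch): HEAD=main@B [dev=B main=B]
After op 3 (checkout): HEAD=dev@B [dev=B main=B]
After op 4 (reset): HEAD=dev@A [dev=A main=B]
After op 5 (commit): HEAD=dev@C [dev=C main=B]
After op 6 (commit): HEAD=dev@D [dev=D main=B]
After op 7 (reset): HEAD=dev@B [dev=B main=B]
After op 8 (merge): HEAD=dev@E [dev=E main=B]
After op 9 (commit): HEAD=dev@F [dev=F main=B]
ancestors(C) = {A,C}; C in? yes
ancestors(B) = {A,B}; B in? yes
ancestors(E) = {A,B,E}; A in? yes
ancestors(F) = {A,B,E,F}; C in? no
ancestors(D) = {A,C,D}; E in? no

Answer: yes yes yes no no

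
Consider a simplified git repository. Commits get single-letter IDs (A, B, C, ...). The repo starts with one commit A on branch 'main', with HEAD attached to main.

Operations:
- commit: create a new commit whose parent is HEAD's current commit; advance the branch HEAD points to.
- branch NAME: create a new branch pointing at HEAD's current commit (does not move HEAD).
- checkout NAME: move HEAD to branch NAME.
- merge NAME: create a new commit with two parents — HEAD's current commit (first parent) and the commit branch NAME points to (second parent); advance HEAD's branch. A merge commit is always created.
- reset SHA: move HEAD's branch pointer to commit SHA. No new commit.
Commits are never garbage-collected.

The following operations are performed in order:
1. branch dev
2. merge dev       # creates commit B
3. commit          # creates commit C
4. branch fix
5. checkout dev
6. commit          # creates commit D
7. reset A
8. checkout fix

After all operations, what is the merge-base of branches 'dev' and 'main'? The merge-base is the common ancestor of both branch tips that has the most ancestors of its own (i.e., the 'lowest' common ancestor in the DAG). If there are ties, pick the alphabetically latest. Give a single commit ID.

After op 1 (branch): HEAD=main@A [dev=A main=A]
After op 2 (merge): HEAD=main@B [dev=A main=B]
After op 3 (commit): HEAD=main@C [dev=A main=C]
After op 4 (branch): HEAD=main@C [dev=A fix=C main=C]
After op 5 (checkout): HEAD=dev@A [dev=A fix=C main=C]
After op 6 (commit): HEAD=dev@D [dev=D fix=C main=C]
After op 7 (reset): HEAD=dev@A [dev=A fix=C main=C]
After op 8 (checkout): HEAD=fix@C [dev=A fix=C main=C]
ancestors(dev=A): ['A']
ancestors(main=C): ['A', 'B', 'C']
common: ['A']

Answer: A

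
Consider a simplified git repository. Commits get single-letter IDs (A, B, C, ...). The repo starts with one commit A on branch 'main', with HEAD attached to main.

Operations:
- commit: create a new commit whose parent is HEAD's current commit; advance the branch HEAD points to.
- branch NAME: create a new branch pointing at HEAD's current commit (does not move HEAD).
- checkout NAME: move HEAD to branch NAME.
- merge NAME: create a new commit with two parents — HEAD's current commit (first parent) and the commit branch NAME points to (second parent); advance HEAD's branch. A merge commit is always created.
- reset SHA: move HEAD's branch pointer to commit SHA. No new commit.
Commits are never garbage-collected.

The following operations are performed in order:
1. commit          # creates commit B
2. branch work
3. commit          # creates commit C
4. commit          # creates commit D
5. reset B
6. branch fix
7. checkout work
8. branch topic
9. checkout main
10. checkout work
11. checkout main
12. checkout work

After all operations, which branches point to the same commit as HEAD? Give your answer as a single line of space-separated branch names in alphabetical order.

Answer: fix main topic work

Derivation:
After op 1 (commit): HEAD=main@B [main=B]
After op 2 (branch): HEAD=main@B [main=B work=B]
After op 3 (commit): HEAD=main@C [main=C work=B]
After op 4 (commit): HEAD=main@D [main=D work=B]
After op 5 (reset): HEAD=main@B [main=B work=B]
After op 6 (branch): HEAD=main@B [fix=B main=B work=B]
After op 7 (checkout): HEAD=work@B [fix=B main=B work=B]
After op 8 (branch): HEAD=work@B [fix=B main=B topic=B work=B]
After op 9 (checkout): HEAD=main@B [fix=B main=B topic=B work=B]
After op 10 (checkout): HEAD=work@B [fix=B main=B topic=B work=B]
After op 11 (checkout): HEAD=main@B [fix=B main=B topic=B work=B]
After op 12 (checkout): HEAD=work@B [fix=B main=B topic=B work=B]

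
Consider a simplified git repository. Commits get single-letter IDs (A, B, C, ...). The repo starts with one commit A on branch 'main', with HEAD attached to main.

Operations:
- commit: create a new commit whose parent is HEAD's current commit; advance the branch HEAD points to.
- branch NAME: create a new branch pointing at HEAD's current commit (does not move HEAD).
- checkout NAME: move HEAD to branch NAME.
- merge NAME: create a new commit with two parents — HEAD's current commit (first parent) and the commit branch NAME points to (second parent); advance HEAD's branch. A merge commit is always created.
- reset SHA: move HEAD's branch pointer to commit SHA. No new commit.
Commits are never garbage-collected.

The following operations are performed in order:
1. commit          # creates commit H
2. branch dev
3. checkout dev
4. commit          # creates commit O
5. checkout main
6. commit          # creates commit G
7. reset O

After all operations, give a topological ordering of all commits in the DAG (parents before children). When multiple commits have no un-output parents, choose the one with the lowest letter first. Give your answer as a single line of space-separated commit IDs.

Answer: A H G O

Derivation:
After op 1 (commit): HEAD=main@H [main=H]
After op 2 (branch): HEAD=main@H [dev=H main=H]
After op 3 (checkout): HEAD=dev@H [dev=H main=H]
After op 4 (commit): HEAD=dev@O [dev=O main=H]
After op 5 (checkout): HEAD=main@H [dev=O main=H]
After op 6 (commit): HEAD=main@G [dev=O main=G]
After op 7 (reset): HEAD=main@O [dev=O main=O]
commit A: parents=[]
commit G: parents=['H']
commit H: parents=['A']
commit O: parents=['H']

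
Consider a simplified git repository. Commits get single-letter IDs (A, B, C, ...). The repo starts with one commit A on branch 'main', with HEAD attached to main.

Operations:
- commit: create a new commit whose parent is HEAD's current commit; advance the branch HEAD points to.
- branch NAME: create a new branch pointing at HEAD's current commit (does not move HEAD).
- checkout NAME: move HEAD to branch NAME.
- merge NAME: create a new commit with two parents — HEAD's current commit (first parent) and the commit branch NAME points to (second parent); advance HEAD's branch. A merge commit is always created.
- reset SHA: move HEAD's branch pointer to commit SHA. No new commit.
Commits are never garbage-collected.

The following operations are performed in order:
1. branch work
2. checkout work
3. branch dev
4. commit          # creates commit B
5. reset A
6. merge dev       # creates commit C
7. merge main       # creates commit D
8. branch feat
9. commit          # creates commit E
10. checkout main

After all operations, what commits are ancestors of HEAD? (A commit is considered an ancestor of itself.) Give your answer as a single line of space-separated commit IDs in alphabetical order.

After op 1 (branch): HEAD=main@A [main=A work=A]
After op 2 (checkout): HEAD=work@A [main=A work=A]
After op 3 (branch): HEAD=work@A [dev=A main=A work=A]
After op 4 (commit): HEAD=work@B [dev=A main=A work=B]
After op 5 (reset): HEAD=work@A [dev=A main=A work=A]
After op 6 (merge): HEAD=work@C [dev=A main=A work=C]
After op 7 (merge): HEAD=work@D [dev=A main=A work=D]
After op 8 (branch): HEAD=work@D [dev=A feat=D main=A work=D]
After op 9 (commit): HEAD=work@E [dev=A feat=D main=A work=E]
After op 10 (checkout): HEAD=main@A [dev=A feat=D main=A work=E]

Answer: A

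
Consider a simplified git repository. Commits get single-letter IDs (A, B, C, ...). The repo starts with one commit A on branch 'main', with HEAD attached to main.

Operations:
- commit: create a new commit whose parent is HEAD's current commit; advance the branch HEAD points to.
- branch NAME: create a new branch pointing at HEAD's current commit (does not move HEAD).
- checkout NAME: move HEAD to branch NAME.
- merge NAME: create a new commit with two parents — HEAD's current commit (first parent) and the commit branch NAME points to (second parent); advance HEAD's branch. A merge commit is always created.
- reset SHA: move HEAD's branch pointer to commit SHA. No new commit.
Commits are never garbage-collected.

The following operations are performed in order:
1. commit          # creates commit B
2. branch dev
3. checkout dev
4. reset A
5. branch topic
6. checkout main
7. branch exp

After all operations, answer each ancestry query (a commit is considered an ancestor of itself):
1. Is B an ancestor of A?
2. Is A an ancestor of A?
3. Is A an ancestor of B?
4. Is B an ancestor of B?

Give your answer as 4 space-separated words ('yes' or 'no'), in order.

Answer: no yes yes yes

Derivation:
After op 1 (commit): HEAD=main@B [main=B]
After op 2 (branch): HEAD=main@B [dev=B main=B]
After op 3 (checkout): HEAD=dev@B [dev=B main=B]
After op 4 (reset): HEAD=dev@A [dev=A main=B]
After op 5 (branch): HEAD=dev@A [dev=A main=B topic=A]
After op 6 (checkout): HEAD=main@B [dev=A main=B topic=A]
After op 7 (branch): HEAD=main@B [dev=A exp=B main=B topic=A]
ancestors(A) = {A}; B in? no
ancestors(A) = {A}; A in? yes
ancestors(B) = {A,B}; A in? yes
ancestors(B) = {A,B}; B in? yes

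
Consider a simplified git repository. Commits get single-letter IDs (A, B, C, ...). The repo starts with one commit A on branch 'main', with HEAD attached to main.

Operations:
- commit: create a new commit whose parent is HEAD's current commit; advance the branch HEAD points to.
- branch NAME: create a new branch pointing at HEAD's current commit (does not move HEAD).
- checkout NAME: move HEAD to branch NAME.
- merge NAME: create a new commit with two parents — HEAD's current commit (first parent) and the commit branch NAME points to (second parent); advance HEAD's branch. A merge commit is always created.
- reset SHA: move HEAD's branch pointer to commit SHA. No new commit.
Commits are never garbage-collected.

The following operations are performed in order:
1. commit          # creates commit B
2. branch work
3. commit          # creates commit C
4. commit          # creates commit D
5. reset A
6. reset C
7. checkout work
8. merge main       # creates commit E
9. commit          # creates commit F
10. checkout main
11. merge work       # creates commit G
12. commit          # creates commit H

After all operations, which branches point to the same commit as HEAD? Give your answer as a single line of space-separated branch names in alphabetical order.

Answer: main

Derivation:
After op 1 (commit): HEAD=main@B [main=B]
After op 2 (branch): HEAD=main@B [main=B work=B]
After op 3 (commit): HEAD=main@C [main=C work=B]
After op 4 (commit): HEAD=main@D [main=D work=B]
After op 5 (reset): HEAD=main@A [main=A work=B]
After op 6 (reset): HEAD=main@C [main=C work=B]
After op 7 (checkout): HEAD=work@B [main=C work=B]
After op 8 (merge): HEAD=work@E [main=C work=E]
After op 9 (commit): HEAD=work@F [main=C work=F]
After op 10 (checkout): HEAD=main@C [main=C work=F]
After op 11 (merge): HEAD=main@G [main=G work=F]
After op 12 (commit): HEAD=main@H [main=H work=F]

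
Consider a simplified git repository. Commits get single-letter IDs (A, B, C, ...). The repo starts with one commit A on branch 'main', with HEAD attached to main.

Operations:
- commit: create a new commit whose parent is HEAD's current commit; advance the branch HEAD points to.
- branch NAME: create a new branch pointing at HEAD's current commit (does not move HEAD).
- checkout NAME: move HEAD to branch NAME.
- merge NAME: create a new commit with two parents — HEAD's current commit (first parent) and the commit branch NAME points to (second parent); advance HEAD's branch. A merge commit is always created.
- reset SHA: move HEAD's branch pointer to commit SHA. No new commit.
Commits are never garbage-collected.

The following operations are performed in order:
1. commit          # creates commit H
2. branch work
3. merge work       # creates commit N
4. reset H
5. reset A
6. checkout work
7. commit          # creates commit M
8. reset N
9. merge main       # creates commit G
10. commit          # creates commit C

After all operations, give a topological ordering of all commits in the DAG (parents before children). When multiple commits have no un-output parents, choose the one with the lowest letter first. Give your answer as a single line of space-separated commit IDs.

Answer: A H M N G C

Derivation:
After op 1 (commit): HEAD=main@H [main=H]
After op 2 (branch): HEAD=main@H [main=H work=H]
After op 3 (merge): HEAD=main@N [main=N work=H]
After op 4 (reset): HEAD=main@H [main=H work=H]
After op 5 (reset): HEAD=main@A [main=A work=H]
After op 6 (checkout): HEAD=work@H [main=A work=H]
After op 7 (commit): HEAD=work@M [main=A work=M]
After op 8 (reset): HEAD=work@N [main=A work=N]
After op 9 (merge): HEAD=work@G [main=A work=G]
After op 10 (commit): HEAD=work@C [main=A work=C]
commit A: parents=[]
commit C: parents=['G']
commit G: parents=['N', 'A']
commit H: parents=['A']
commit M: parents=['H']
commit N: parents=['H', 'H']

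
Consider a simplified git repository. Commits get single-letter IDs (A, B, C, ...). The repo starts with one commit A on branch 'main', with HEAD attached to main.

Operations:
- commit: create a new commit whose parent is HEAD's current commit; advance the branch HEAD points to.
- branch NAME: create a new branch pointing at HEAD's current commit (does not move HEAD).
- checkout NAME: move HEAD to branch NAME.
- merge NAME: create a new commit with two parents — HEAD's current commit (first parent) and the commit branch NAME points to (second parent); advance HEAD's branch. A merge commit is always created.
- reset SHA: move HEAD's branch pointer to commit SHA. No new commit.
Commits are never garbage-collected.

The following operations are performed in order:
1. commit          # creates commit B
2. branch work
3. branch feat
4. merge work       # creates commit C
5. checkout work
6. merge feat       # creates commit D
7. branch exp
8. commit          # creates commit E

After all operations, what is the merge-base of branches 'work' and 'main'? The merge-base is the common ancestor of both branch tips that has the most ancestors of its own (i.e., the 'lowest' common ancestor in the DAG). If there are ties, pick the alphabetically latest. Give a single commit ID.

Answer: B

Derivation:
After op 1 (commit): HEAD=main@B [main=B]
After op 2 (branch): HEAD=main@B [main=B work=B]
After op 3 (branch): HEAD=main@B [feat=B main=B work=B]
After op 4 (merge): HEAD=main@C [feat=B main=C work=B]
After op 5 (checkout): HEAD=work@B [feat=B main=C work=B]
After op 6 (merge): HEAD=work@D [feat=B main=C work=D]
After op 7 (branch): HEAD=work@D [exp=D feat=B main=C work=D]
After op 8 (commit): HEAD=work@E [exp=D feat=B main=C work=E]
ancestors(work=E): ['A', 'B', 'D', 'E']
ancestors(main=C): ['A', 'B', 'C']
common: ['A', 'B']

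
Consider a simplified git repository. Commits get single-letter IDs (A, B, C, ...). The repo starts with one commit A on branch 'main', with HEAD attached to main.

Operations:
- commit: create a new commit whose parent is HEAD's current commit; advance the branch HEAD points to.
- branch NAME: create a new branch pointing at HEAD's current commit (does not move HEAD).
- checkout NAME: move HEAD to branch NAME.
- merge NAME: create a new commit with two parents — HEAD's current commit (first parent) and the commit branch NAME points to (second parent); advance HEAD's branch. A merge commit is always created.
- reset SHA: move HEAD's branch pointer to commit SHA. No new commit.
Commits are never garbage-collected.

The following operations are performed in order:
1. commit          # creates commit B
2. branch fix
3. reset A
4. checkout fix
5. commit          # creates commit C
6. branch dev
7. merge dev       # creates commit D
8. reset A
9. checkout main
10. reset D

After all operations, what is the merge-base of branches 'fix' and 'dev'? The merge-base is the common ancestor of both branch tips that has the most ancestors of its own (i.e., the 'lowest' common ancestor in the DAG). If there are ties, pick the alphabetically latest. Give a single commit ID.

After op 1 (commit): HEAD=main@B [main=B]
After op 2 (branch): HEAD=main@B [fix=B main=B]
After op 3 (reset): HEAD=main@A [fix=B main=A]
After op 4 (checkout): HEAD=fix@B [fix=B main=A]
After op 5 (commit): HEAD=fix@C [fix=C main=A]
After op 6 (branch): HEAD=fix@C [dev=C fix=C main=A]
After op 7 (merge): HEAD=fix@D [dev=C fix=D main=A]
After op 8 (reset): HEAD=fix@A [dev=C fix=A main=A]
After op 9 (checkout): HEAD=main@A [dev=C fix=A main=A]
After op 10 (reset): HEAD=main@D [dev=C fix=A main=D]
ancestors(fix=A): ['A']
ancestors(dev=C): ['A', 'B', 'C']
common: ['A']

Answer: A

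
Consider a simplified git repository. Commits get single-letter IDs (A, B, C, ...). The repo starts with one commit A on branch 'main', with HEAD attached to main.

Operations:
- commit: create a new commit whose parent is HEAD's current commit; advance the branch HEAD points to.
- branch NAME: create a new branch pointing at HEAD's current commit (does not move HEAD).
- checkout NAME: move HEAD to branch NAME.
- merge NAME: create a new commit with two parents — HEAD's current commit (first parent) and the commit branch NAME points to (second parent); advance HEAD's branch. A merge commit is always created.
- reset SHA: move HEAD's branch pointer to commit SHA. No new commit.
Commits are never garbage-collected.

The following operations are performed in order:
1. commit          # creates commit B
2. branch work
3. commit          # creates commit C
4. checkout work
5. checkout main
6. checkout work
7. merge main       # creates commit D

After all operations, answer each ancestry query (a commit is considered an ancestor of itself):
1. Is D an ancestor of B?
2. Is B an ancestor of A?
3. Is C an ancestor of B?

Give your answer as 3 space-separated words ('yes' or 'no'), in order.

After op 1 (commit): HEAD=main@B [main=B]
After op 2 (branch): HEAD=main@B [main=B work=B]
After op 3 (commit): HEAD=main@C [main=C work=B]
After op 4 (checkout): HEAD=work@B [main=C work=B]
After op 5 (checkout): HEAD=main@C [main=C work=B]
After op 6 (checkout): HEAD=work@B [main=C work=B]
After op 7 (merge): HEAD=work@D [main=C work=D]
ancestors(B) = {A,B}; D in? no
ancestors(A) = {A}; B in? no
ancestors(B) = {A,B}; C in? no

Answer: no no no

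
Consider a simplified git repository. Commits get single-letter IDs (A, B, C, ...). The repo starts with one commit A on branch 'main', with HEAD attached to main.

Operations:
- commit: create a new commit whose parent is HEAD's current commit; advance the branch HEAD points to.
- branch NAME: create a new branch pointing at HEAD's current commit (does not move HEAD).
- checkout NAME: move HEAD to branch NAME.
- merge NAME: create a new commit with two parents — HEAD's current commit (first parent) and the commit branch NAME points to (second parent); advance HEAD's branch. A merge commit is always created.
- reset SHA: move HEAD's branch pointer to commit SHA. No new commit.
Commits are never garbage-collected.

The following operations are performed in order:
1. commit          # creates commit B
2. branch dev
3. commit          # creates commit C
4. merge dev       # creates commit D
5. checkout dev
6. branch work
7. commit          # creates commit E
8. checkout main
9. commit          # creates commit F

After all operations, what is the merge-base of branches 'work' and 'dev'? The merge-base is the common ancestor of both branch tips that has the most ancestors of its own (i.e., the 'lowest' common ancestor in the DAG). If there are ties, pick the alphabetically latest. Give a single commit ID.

After op 1 (commit): HEAD=main@B [main=B]
After op 2 (branch): HEAD=main@B [dev=B main=B]
After op 3 (commit): HEAD=main@C [dev=B main=C]
After op 4 (merge): HEAD=main@D [dev=B main=D]
After op 5 (checkout): HEAD=dev@B [dev=B main=D]
After op 6 (branch): HEAD=dev@B [dev=B main=D work=B]
After op 7 (commit): HEAD=dev@E [dev=E main=D work=B]
After op 8 (checkout): HEAD=main@D [dev=E main=D work=B]
After op 9 (commit): HEAD=main@F [dev=E main=F work=B]
ancestors(work=B): ['A', 'B']
ancestors(dev=E): ['A', 'B', 'E']
common: ['A', 'B']

Answer: B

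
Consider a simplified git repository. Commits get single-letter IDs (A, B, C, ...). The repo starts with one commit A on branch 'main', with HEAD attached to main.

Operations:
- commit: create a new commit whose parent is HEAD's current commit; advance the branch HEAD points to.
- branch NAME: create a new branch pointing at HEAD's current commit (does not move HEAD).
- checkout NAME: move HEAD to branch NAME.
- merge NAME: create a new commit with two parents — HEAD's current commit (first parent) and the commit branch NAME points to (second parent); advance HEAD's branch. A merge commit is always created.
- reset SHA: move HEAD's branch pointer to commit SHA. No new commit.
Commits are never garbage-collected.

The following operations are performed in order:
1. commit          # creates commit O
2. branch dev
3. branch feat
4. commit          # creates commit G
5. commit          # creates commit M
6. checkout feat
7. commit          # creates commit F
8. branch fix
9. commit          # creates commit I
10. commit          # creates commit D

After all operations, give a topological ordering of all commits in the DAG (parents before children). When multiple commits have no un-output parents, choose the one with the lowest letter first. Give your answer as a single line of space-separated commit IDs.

Answer: A O F G I D M

Derivation:
After op 1 (commit): HEAD=main@O [main=O]
After op 2 (branch): HEAD=main@O [dev=O main=O]
After op 3 (branch): HEAD=main@O [dev=O feat=O main=O]
After op 4 (commit): HEAD=main@G [dev=O feat=O main=G]
After op 5 (commit): HEAD=main@M [dev=O feat=O main=M]
After op 6 (checkout): HEAD=feat@O [dev=O feat=O main=M]
After op 7 (commit): HEAD=feat@F [dev=O feat=F main=M]
After op 8 (branch): HEAD=feat@F [dev=O feat=F fix=F main=M]
After op 9 (commit): HEAD=feat@I [dev=O feat=I fix=F main=M]
After op 10 (commit): HEAD=feat@D [dev=O feat=D fix=F main=M]
commit A: parents=[]
commit D: parents=['I']
commit F: parents=['O']
commit G: parents=['O']
commit I: parents=['F']
commit M: parents=['G']
commit O: parents=['A']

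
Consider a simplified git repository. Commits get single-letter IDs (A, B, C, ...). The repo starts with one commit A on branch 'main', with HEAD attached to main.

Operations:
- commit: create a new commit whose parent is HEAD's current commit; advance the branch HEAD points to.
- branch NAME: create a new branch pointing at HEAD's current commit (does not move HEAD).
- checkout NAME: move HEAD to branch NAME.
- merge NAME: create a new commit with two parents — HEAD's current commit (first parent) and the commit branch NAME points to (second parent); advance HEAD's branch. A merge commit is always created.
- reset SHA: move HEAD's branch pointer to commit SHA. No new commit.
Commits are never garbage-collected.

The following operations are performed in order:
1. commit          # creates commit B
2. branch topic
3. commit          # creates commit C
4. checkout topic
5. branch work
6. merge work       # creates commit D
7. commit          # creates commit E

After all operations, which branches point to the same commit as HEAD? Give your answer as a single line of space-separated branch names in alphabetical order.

Answer: topic

Derivation:
After op 1 (commit): HEAD=main@B [main=B]
After op 2 (branch): HEAD=main@B [main=B topic=B]
After op 3 (commit): HEAD=main@C [main=C topic=B]
After op 4 (checkout): HEAD=topic@B [main=C topic=B]
After op 5 (branch): HEAD=topic@B [main=C topic=B work=B]
After op 6 (merge): HEAD=topic@D [main=C topic=D work=B]
After op 7 (commit): HEAD=topic@E [main=C topic=E work=B]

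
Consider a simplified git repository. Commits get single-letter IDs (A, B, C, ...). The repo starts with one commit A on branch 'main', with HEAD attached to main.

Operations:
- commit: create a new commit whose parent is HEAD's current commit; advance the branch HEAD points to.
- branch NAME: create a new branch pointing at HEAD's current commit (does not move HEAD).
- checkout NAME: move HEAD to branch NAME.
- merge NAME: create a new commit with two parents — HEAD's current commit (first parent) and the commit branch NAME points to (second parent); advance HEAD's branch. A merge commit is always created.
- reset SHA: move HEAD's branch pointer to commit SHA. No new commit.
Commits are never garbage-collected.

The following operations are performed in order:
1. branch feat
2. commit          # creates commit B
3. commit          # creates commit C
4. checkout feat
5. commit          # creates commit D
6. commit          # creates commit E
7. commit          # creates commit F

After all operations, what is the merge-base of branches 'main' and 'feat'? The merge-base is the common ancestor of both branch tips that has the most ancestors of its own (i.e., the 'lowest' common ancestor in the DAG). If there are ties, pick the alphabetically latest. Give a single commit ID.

Answer: A

Derivation:
After op 1 (branch): HEAD=main@A [feat=A main=A]
After op 2 (commit): HEAD=main@B [feat=A main=B]
After op 3 (commit): HEAD=main@C [feat=A main=C]
After op 4 (checkout): HEAD=feat@A [feat=A main=C]
After op 5 (commit): HEAD=feat@D [feat=D main=C]
After op 6 (commit): HEAD=feat@E [feat=E main=C]
After op 7 (commit): HEAD=feat@F [feat=F main=C]
ancestors(main=C): ['A', 'B', 'C']
ancestors(feat=F): ['A', 'D', 'E', 'F']
common: ['A']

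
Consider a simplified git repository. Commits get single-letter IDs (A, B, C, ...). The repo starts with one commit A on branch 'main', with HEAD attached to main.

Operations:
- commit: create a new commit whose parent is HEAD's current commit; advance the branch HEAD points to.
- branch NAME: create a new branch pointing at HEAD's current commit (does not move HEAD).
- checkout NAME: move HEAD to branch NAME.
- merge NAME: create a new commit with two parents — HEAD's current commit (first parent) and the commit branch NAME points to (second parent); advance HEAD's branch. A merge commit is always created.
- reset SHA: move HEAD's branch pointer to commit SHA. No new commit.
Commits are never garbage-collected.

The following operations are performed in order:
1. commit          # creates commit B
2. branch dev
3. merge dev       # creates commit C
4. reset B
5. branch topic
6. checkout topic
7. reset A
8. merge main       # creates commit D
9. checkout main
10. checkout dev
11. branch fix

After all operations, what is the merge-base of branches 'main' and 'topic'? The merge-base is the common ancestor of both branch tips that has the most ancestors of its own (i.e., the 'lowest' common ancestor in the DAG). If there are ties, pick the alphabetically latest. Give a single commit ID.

After op 1 (commit): HEAD=main@B [main=B]
After op 2 (branch): HEAD=main@B [dev=B main=B]
After op 3 (merge): HEAD=main@C [dev=B main=C]
After op 4 (reset): HEAD=main@B [dev=B main=B]
After op 5 (branch): HEAD=main@B [dev=B main=B topic=B]
After op 6 (checkout): HEAD=topic@B [dev=B main=B topic=B]
After op 7 (reset): HEAD=topic@A [dev=B main=B topic=A]
After op 8 (merge): HEAD=topic@D [dev=B main=B topic=D]
After op 9 (checkout): HEAD=main@B [dev=B main=B topic=D]
After op 10 (checkout): HEAD=dev@B [dev=B main=B topic=D]
After op 11 (branch): HEAD=dev@B [dev=B fix=B main=B topic=D]
ancestors(main=B): ['A', 'B']
ancestors(topic=D): ['A', 'B', 'D']
common: ['A', 'B']

Answer: B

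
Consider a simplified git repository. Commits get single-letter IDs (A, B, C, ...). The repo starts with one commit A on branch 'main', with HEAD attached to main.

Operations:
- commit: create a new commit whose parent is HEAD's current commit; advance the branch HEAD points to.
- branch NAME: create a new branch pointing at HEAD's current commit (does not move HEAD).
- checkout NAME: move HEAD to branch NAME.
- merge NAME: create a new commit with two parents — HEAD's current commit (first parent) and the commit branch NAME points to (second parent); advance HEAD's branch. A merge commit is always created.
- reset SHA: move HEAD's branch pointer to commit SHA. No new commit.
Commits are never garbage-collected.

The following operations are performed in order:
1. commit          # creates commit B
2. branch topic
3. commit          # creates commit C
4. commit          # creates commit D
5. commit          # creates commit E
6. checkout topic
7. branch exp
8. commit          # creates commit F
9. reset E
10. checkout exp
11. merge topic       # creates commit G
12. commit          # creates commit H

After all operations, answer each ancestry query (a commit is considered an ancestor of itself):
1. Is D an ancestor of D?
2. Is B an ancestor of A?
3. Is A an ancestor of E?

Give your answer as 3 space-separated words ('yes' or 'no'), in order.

Answer: yes no yes

Derivation:
After op 1 (commit): HEAD=main@B [main=B]
After op 2 (branch): HEAD=main@B [main=B topic=B]
After op 3 (commit): HEAD=main@C [main=C topic=B]
After op 4 (commit): HEAD=main@D [main=D topic=B]
After op 5 (commit): HEAD=main@E [main=E topic=B]
After op 6 (checkout): HEAD=topic@B [main=E topic=B]
After op 7 (branch): HEAD=topic@B [exp=B main=E topic=B]
After op 8 (commit): HEAD=topic@F [exp=B main=E topic=F]
After op 9 (reset): HEAD=topic@E [exp=B main=E topic=E]
After op 10 (checkout): HEAD=exp@B [exp=B main=E topic=E]
After op 11 (merge): HEAD=exp@G [exp=G main=E topic=E]
After op 12 (commit): HEAD=exp@H [exp=H main=E topic=E]
ancestors(D) = {A,B,C,D}; D in? yes
ancestors(A) = {A}; B in? no
ancestors(E) = {A,B,C,D,E}; A in? yes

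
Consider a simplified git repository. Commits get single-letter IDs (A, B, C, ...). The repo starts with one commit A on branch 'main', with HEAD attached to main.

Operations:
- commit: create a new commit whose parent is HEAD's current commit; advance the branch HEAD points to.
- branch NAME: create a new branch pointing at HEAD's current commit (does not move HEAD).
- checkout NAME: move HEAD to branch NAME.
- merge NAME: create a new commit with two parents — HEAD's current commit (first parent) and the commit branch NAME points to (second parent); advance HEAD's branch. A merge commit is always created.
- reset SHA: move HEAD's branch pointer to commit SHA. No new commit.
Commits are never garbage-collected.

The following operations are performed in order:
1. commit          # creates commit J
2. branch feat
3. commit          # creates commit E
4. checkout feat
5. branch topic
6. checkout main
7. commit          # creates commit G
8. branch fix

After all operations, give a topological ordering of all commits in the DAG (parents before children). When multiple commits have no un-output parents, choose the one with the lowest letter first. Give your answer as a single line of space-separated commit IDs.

Answer: A J E G

Derivation:
After op 1 (commit): HEAD=main@J [main=J]
After op 2 (branch): HEAD=main@J [feat=J main=J]
After op 3 (commit): HEAD=main@E [feat=J main=E]
After op 4 (checkout): HEAD=feat@J [feat=J main=E]
After op 5 (branch): HEAD=feat@J [feat=J main=E topic=J]
After op 6 (checkout): HEAD=main@E [feat=J main=E topic=J]
After op 7 (commit): HEAD=main@G [feat=J main=G topic=J]
After op 8 (branch): HEAD=main@G [feat=J fix=G main=G topic=J]
commit A: parents=[]
commit E: parents=['J']
commit G: parents=['E']
commit J: parents=['A']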